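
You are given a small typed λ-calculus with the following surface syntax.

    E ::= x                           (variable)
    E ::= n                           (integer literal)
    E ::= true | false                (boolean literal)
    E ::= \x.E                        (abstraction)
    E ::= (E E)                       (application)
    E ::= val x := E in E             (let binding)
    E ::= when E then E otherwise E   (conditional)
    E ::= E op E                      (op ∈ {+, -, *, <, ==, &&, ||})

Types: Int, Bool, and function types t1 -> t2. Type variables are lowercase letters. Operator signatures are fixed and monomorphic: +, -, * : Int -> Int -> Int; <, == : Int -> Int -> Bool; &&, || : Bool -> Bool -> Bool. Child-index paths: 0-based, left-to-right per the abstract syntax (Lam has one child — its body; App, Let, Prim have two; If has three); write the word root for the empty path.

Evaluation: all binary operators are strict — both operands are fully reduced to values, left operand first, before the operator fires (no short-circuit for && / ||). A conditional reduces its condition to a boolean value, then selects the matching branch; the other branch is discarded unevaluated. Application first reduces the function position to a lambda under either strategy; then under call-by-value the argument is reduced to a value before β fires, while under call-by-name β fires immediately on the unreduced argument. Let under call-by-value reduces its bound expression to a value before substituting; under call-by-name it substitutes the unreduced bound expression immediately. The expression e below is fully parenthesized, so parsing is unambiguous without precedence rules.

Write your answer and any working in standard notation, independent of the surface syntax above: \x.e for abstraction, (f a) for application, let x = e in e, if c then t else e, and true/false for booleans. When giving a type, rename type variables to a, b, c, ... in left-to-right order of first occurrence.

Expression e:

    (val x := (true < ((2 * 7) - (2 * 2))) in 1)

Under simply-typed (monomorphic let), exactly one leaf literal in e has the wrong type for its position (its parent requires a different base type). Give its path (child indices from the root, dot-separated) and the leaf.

Working:
  unify Bool ~ Int
  FAIL: mismatch Bool ~ Int

Answer: 0.0 : true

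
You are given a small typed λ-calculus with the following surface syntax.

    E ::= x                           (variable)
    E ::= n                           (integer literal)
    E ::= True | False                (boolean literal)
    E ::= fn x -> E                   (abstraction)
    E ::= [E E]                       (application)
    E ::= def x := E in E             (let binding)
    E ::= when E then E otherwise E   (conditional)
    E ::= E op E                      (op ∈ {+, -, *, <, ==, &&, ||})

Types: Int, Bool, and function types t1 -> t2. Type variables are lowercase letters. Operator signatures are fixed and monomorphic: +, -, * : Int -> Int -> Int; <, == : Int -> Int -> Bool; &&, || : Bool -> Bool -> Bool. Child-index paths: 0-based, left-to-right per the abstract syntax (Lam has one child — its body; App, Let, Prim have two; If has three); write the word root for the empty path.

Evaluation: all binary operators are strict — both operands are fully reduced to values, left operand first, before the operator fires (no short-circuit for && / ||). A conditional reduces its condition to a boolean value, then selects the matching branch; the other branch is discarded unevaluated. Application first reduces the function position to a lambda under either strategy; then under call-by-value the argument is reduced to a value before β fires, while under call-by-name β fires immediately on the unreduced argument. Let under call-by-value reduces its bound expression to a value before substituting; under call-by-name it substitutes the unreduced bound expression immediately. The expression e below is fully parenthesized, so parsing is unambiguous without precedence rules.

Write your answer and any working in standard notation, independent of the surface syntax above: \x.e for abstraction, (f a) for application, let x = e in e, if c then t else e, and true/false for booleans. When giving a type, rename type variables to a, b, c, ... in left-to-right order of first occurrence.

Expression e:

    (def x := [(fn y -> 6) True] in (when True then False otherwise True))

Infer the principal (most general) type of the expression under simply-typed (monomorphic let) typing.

Answer: Bool

Derivation:
\y._ : a -> Int
  unify a -> Int ~ Bool -> b
  unify a ~ Bool
  unify Int ~ b
_ _ : Int
let x : Int
  unify Bool ~ Bool
  unify Bool ~ Bool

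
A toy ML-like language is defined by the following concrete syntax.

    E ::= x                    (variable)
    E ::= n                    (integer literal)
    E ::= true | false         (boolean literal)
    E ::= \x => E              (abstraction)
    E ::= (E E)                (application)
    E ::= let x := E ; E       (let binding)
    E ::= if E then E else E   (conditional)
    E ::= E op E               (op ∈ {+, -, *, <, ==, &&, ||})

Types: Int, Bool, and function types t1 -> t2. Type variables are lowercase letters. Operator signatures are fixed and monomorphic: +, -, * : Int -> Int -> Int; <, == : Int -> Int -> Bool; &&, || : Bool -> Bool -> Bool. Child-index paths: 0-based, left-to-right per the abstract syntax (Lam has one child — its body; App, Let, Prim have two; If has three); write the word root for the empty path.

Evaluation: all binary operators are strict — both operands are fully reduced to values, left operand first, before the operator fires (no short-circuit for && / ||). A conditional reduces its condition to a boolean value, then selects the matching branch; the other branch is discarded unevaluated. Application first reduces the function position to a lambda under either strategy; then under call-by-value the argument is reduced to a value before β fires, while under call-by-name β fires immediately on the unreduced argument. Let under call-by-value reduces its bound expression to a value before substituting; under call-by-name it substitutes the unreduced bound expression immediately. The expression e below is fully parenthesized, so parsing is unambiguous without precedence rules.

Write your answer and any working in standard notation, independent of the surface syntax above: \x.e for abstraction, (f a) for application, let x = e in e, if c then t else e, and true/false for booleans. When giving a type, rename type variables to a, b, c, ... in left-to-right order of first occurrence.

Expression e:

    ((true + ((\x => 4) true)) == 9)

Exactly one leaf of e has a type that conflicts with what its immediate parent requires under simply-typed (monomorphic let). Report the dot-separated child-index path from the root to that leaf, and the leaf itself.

Trace:
  unify Bool ~ Int
  FAIL: mismatch Bool ~ Int

Answer: 0.0 : true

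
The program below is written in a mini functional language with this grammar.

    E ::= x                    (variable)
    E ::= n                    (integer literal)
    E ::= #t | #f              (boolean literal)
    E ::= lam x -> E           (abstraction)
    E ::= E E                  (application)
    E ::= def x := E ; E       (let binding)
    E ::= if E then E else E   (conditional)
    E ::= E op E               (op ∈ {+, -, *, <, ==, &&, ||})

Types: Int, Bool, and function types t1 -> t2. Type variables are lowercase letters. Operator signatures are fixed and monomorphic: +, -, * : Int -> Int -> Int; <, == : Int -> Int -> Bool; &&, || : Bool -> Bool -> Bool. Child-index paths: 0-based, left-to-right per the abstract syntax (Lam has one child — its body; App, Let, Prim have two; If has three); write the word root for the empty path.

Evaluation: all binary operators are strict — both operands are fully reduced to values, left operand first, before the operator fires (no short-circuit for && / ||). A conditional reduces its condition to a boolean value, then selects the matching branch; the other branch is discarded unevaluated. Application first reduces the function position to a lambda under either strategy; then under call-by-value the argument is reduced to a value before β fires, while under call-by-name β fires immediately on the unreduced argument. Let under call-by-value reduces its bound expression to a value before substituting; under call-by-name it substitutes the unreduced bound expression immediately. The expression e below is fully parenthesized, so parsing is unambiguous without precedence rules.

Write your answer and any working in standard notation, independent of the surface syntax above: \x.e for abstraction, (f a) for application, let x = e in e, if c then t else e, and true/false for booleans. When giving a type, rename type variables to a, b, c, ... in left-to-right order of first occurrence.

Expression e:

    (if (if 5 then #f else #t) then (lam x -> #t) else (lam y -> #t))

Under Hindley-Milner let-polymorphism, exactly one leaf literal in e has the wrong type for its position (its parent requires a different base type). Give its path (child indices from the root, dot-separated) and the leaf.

Answer: 0.0 : 5

Working:
  unify Int ~ Bool
  FAIL: mismatch Int ~ Bool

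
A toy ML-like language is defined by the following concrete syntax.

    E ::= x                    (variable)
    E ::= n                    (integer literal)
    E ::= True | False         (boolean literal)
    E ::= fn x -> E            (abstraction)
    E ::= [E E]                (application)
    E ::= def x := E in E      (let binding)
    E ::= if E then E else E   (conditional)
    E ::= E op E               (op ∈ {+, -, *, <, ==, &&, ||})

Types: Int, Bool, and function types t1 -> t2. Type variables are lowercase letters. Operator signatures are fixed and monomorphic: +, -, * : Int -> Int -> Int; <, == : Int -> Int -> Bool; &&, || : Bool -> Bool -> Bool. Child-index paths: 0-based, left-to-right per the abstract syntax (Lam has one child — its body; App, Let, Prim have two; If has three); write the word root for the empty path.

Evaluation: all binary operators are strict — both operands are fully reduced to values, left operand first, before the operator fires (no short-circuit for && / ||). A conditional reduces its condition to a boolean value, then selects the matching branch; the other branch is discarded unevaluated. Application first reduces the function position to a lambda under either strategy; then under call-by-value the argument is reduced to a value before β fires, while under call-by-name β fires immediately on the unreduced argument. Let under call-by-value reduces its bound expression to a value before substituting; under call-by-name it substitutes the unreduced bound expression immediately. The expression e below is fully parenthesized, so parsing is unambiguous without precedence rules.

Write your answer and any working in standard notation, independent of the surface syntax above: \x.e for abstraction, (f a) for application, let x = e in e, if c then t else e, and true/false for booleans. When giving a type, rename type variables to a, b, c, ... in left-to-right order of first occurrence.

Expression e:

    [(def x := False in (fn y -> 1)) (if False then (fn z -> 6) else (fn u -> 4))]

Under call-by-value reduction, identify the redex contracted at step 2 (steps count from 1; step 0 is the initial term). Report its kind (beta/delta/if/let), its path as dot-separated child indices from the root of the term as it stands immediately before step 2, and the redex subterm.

Answer: if at 1 : (if false then (\z.6) else (\u.4))

Trace:
step 0: ((let x = false in (\y.1)) (if false then (\z.6) else (\u.4)))
step 1: [let@0] ((\y.1) (if false then (\z.6) else (\u.4)))
step 2: [if@1] ((\y.1) (\u.4))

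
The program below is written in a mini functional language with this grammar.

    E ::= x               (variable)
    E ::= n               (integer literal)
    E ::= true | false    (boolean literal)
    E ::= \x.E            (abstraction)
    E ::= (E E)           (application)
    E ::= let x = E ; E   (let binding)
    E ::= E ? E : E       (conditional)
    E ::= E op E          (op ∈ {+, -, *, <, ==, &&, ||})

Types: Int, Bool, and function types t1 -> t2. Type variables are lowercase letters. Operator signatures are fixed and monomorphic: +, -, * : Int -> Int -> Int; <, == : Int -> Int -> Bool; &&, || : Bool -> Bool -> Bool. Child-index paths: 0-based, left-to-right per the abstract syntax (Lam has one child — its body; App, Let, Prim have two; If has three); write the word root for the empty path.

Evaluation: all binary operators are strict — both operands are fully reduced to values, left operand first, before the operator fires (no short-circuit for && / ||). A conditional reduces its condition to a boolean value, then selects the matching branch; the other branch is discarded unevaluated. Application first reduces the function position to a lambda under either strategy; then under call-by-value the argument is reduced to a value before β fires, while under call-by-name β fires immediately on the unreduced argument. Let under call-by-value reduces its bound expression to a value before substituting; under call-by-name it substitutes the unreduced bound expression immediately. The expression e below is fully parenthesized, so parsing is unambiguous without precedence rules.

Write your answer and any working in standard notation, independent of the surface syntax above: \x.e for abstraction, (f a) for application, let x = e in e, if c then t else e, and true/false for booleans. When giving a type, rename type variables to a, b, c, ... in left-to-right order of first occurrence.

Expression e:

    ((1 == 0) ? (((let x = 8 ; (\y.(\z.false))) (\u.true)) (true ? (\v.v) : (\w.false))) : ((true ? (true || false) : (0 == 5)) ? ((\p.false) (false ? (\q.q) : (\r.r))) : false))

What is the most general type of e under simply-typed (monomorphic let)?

Trace:
  unify Int ~ Int
  unify Int ~ Int
  unify Bool ~ Bool
let x : Int
\z._ : b -> Bool
\y._ : a -> b -> Bool
\u._ : c -> Bool
  unify a -> b -> Bool ~ (c -> Bool) -> d
  unify a ~ c -> Bool
  unify b -> Bool ~ d
_ _ : b -> Bool
  unify Bool ~ Bool
v : e
\v._ : e -> e
\w._ : f -> Bool
  unify e -> e ~ f -> Bool
  unify e ~ f
  unify f ~ Bool
  unify b -> Bool ~ (Bool -> Bool) -> g
  unify b ~ Bool -> Bool
  unify Bool ~ g
_ _ : Bool
  unify Bool ~ Bool
  unify Bool ~ Bool
  unify Bool ~ Bool
  unify Int ~ Int
  unify Int ~ Int
  unify Bool ~ Bool
  unify Bool ~ Bool
\p._ : h -> Bool
  unify Bool ~ Bool
q : i
\q._ : i -> i
r : j
\r._ : j -> j
  unify i -> i ~ j -> j
  unify i ~ j
  unify j ~ j
  unify h -> Bool ~ (j -> j) -> k
  unify h ~ j -> j
  unify Bool ~ k
_ _ : Bool
  unify Bool ~ Bool
  unify Bool ~ Bool

Answer: Bool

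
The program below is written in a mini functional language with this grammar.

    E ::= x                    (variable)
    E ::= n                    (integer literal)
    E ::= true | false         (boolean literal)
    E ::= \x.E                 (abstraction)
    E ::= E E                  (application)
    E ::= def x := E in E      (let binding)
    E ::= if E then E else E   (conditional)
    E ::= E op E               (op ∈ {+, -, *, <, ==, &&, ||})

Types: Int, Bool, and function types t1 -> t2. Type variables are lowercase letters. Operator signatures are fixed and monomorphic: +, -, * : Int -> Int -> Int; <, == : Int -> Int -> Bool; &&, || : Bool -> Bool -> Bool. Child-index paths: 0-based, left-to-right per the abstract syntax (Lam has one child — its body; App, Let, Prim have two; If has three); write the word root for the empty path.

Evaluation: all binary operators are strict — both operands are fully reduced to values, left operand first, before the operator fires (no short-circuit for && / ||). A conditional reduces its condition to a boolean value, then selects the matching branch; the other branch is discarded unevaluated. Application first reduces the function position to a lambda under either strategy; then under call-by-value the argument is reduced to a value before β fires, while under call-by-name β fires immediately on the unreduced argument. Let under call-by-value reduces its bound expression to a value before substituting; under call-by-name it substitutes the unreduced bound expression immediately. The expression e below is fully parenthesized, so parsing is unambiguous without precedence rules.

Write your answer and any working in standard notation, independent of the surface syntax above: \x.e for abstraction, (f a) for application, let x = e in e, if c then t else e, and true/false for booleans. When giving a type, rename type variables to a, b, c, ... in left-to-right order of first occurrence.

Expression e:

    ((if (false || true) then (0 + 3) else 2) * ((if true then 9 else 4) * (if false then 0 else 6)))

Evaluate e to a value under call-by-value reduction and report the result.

Answer: 162

Trace:
step 0: ((if (false || true) then (0 + 3) else 2) * ((if true then 9 else 4) * (if false then 0 else 6)))
step 1: [delta@0.0] ((if true then (0 + 3) else 2) * ((if true then 9 else 4) * (if false then 0 else 6)))
step 2: [if@0] ((0 + 3) * ((if true then 9 else 4) * (if false then 0 else 6)))
step 3: [delta@0] (3 * ((if true then 9 else 4) * (if false then 0 else 6)))
step 4: [if@1.0] (3 * (9 * (if false then 0 else 6)))
step 5: [if@1.1] (3 * (9 * 6))
step 6: [delta@1] (3 * 54)
step 7: [delta@root] 162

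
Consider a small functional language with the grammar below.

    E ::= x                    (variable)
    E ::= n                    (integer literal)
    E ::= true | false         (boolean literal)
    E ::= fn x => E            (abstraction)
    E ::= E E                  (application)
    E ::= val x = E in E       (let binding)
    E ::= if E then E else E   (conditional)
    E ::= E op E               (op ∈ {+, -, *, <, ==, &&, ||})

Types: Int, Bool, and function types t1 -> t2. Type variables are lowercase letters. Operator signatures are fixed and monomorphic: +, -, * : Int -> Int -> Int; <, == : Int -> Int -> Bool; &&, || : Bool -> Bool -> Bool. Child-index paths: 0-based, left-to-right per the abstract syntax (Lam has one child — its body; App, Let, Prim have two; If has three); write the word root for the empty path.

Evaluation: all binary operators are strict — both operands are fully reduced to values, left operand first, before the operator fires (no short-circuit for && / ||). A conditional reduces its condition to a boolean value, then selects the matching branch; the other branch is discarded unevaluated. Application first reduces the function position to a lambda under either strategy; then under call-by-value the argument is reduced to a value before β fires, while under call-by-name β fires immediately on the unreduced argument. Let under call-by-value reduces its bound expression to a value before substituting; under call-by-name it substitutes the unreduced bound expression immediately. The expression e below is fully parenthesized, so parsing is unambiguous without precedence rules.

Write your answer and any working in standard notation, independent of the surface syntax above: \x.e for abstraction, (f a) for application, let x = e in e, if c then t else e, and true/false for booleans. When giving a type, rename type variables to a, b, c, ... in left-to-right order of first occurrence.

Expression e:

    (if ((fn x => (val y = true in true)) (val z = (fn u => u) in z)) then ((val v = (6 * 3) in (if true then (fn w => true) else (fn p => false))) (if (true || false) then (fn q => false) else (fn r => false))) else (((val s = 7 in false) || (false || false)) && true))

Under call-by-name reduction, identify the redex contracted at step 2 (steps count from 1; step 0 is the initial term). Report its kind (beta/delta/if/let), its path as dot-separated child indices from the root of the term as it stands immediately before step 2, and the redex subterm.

Derivation:
step 0: (if ((\x.(let y = true in true)) (let z = (\u.u) in z)) then ((let v = (6 * 3) in (if true then (\w.true) else (\p.false))) (if (true || false) then (\q.false) else (\r.false))) else (((let s = 7 in false) || (false || false)) && true))
step 1: [beta@0] (if (let y = true in true) then ((let v = (6 * 3) in (if true then (\w.true) else (\p.false))) (if (true || false) then (\q.false) else (\r.false))) else (((let s = 7 in false) || (false || false)) && true))
step 2: [let@0] (if true then ((let v = (6 * 3) in (if true then (\w.true) else (\p.false))) (if (true || false) then (\q.false) else (\r.false))) else (((let s = 7 in false) || (false || false)) && true))

Answer: let at 0 : (let y = true in true)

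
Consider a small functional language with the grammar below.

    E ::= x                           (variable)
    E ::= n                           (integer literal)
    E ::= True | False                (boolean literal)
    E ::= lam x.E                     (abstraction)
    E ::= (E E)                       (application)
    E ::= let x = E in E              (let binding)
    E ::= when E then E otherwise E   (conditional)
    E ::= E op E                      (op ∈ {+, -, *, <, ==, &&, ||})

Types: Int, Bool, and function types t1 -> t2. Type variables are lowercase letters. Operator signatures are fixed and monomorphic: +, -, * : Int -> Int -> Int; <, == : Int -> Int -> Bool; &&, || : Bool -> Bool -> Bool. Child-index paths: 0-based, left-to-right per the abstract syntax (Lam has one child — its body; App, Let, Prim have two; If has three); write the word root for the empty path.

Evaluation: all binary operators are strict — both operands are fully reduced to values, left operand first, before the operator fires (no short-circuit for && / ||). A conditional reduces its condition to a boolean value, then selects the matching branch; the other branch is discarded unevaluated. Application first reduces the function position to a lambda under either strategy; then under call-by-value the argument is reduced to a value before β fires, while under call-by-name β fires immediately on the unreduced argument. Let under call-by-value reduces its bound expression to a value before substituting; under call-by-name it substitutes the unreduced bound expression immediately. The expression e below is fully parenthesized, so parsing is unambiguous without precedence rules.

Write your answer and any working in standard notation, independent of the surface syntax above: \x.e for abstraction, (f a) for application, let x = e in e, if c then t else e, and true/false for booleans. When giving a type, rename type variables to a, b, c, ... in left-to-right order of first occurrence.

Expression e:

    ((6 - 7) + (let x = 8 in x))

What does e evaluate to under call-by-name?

Trace:
step 0: ((6 - 7) + (let x = 8 in x))
step 1: [delta@0] (-1 + (let x = 8 in x))
step 2: [let@1] (-1 + 8)
step 3: [delta@root] 7

Answer: 7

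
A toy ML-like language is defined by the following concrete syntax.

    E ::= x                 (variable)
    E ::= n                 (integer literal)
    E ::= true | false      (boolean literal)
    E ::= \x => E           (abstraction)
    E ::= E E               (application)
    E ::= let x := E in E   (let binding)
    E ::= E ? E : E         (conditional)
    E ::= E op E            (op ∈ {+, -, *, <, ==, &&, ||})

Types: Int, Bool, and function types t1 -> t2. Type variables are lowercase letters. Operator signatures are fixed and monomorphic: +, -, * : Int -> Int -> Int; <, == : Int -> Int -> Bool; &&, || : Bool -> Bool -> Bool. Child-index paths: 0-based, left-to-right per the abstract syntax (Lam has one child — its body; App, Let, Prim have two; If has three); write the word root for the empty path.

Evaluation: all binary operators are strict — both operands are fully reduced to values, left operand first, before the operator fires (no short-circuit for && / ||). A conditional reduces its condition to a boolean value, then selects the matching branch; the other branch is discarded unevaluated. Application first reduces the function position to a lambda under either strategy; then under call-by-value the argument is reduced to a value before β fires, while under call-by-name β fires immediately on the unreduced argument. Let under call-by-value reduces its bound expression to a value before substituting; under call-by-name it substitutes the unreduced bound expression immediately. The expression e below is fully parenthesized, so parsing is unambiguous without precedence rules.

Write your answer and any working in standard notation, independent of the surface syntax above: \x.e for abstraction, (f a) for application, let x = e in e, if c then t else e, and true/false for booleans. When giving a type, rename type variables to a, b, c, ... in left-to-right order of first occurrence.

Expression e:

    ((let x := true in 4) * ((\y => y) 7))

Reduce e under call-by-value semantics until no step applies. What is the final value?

Derivation:
step 0: ((let x = true in 4) * ((\y.y) 7))
step 1: [let@0] (4 * ((\y.y) 7))
step 2: [beta@1] (4 * 7)
step 3: [delta@root] 28

Answer: 28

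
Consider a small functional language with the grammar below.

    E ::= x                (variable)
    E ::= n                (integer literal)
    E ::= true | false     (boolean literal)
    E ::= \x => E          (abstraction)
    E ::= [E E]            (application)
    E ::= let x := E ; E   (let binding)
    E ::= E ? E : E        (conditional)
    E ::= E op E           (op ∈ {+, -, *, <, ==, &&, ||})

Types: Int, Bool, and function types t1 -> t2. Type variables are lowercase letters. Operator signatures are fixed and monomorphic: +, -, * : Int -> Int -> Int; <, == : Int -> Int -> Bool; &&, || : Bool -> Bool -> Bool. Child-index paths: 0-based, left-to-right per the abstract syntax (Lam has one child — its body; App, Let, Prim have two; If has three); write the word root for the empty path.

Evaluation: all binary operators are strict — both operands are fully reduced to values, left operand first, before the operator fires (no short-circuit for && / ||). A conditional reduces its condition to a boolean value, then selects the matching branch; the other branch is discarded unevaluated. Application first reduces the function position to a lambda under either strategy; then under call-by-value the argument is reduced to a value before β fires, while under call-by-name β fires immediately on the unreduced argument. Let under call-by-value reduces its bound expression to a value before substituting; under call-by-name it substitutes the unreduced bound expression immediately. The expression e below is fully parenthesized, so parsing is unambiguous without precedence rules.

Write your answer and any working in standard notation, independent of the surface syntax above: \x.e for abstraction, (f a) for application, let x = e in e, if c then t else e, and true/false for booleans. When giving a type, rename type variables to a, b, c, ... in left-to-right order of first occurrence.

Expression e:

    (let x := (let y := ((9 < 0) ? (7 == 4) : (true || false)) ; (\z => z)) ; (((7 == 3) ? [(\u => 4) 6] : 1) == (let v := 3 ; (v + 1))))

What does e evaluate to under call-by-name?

Answer: false

Working:
step 0: (let x = (let y = (if (9 < 0) then (7 == 4) else (true || false)) in (\z.z)) in ((if (7 == 3) then ((\u.4) 6) else 1) == (let v = 3 in (v + 1))))
step 1: [let@root] ((if (7 == 3) then ((\u.4) 6) else 1) == (let v = 3 in (v + 1)))
step 2: [delta@0.0] ((if false then ((\u.4) 6) else 1) == (let v = 3 in (v + 1)))
step 3: [if@0] (1 == (let v = 3 in (v + 1)))
step 4: [let@1] (1 == (3 + 1))
step 5: [delta@1] (1 == 4)
step 6: [delta@root] false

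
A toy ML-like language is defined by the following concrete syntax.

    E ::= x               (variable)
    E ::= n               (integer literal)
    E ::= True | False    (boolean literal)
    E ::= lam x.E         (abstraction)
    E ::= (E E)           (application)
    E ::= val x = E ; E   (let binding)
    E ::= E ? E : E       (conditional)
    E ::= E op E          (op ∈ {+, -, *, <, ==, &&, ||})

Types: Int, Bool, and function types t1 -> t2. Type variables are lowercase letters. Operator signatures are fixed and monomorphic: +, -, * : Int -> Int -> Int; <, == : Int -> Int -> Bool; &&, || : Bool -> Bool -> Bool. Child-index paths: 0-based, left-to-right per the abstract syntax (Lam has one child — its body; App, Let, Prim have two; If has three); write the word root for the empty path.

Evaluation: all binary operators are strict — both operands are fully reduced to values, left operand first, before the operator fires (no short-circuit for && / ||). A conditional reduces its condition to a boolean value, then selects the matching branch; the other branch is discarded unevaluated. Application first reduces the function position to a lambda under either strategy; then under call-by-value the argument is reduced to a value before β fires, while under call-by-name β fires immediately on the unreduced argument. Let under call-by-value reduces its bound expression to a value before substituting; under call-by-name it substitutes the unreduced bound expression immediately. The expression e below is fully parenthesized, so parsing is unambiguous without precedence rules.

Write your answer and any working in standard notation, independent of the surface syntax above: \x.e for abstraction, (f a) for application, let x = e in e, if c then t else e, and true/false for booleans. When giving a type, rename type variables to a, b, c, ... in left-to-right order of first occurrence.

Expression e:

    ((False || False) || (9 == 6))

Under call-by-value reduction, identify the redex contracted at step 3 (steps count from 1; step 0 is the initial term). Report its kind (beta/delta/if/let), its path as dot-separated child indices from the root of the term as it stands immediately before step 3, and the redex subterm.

Working:
step 0: ((false || false) || (9 == 6))
step 1: [delta@0] (false || (9 == 6))
step 2: [delta@1] (false || false)
step 3: [delta@root] false

Answer: delta at root : (false || false)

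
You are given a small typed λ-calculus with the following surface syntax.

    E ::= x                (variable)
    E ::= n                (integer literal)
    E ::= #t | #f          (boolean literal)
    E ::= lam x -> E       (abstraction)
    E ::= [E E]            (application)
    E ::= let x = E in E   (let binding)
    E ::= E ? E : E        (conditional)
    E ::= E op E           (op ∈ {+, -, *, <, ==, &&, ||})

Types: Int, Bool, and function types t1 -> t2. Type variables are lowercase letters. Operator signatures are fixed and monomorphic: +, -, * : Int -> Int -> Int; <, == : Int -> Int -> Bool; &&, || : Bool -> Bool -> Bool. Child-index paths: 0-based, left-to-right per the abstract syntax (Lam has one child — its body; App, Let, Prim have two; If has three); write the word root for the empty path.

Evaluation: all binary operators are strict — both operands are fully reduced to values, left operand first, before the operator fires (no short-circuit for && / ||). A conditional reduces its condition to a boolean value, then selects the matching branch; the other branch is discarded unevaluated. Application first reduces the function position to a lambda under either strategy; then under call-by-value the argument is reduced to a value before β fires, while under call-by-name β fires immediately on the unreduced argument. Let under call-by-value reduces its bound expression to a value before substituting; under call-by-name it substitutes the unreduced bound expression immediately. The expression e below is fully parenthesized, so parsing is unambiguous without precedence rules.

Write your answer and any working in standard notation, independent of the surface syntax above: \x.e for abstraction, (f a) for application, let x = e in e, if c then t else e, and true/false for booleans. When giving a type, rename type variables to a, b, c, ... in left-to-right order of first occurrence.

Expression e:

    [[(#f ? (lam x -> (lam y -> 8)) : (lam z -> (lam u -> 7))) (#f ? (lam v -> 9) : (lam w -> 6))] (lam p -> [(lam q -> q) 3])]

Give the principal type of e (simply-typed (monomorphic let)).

Answer: Int

Derivation:
  unify Bool ~ Bool
\y._ : b -> Int
\x._ : a -> b -> Int
\u._ : d -> Int
\z._ : c -> d -> Int
  unify a -> b -> Int ~ c -> d -> Int
  unify a ~ c
  unify b -> Int ~ d -> Int
  unify b ~ d
  unify Int ~ Int
  unify Bool ~ Bool
\v._ : e -> Int
\w._ : f -> Int
  unify e -> Int ~ f -> Int
  unify e ~ f
  unify Int ~ Int
  unify c -> d -> Int ~ (f -> Int) -> g
  unify c ~ f -> Int
  unify d -> Int ~ g
_ _ : d -> Int
q : i
\q._ : i -> i
  unify i -> i ~ Int -> j
  unify i ~ Int
  unify Int ~ j
_ _ : Int
\p._ : h -> Int
  unify d -> Int ~ (h -> Int) -> k
  unify d ~ h -> Int
  unify Int ~ k
_ _ : Int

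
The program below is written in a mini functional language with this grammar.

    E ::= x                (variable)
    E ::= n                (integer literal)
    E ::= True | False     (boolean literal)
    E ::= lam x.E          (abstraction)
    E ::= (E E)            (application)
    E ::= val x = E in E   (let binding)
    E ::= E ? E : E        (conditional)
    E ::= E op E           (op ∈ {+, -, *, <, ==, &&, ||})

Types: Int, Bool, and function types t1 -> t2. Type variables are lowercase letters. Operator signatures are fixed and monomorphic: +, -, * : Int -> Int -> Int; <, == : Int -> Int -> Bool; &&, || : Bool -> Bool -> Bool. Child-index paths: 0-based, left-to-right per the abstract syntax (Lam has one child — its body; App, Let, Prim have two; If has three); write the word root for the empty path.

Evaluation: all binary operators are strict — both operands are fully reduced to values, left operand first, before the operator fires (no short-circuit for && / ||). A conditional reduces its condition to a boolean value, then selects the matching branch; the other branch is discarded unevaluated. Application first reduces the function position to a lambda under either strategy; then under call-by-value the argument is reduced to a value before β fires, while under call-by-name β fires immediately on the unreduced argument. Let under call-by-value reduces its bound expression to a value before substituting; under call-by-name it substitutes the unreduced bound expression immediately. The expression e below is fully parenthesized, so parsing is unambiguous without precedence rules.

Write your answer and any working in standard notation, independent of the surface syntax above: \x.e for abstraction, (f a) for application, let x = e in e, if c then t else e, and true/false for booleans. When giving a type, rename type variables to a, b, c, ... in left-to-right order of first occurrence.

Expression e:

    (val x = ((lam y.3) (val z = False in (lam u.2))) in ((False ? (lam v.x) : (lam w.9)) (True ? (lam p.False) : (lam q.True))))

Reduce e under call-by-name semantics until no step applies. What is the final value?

Answer: 9

Trace:
step 0: (let x = ((\y.3) (let z = false in (\u.2))) in ((if false then (\v.x) else (\w.9)) (if true then (\p.false) else (\q.true))))
step 1: [let@root] ((if false then (\v.((\y.3) (let z = false in (\u.2)))) else (\w.9)) (if true then (\p.false) else (\q.true)))
step 2: [if@0] ((\w.9) (if true then (\p.false) else (\q.true)))
step 3: [beta@root] 9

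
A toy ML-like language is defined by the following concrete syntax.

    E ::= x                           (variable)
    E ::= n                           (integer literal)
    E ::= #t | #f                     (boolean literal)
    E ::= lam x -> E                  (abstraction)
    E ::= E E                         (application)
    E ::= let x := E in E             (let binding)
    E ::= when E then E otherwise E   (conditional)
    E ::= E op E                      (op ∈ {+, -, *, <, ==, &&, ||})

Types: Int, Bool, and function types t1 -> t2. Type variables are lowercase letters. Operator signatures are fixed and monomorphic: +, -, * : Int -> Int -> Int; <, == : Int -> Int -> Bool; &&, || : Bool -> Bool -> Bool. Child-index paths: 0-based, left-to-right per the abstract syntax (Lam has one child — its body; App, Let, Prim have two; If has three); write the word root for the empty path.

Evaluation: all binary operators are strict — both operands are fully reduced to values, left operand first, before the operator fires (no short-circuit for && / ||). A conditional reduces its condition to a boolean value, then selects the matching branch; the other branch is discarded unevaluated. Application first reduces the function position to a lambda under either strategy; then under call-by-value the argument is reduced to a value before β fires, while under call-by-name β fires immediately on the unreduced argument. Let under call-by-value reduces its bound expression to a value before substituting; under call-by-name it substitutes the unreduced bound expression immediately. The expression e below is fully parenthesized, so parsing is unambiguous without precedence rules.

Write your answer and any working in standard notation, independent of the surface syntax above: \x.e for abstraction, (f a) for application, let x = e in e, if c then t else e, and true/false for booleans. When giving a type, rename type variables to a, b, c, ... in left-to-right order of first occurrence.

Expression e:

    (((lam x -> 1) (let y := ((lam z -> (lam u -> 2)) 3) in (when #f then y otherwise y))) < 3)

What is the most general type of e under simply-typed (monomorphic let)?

Answer: Bool

Working:
\x._ : a -> Int
\u._ : c -> Int
\z._ : b -> c -> Int
  unify b -> c -> Int ~ Int -> d
  unify b ~ Int
  unify c -> Int ~ d
_ _ : c -> Int
let y : c -> Int
  unify Bool ~ Bool
y : c -> Int
y : c -> Int
  unify c -> Int ~ c -> Int
  unify c ~ c
  unify Int ~ Int
  unify a -> Int ~ (c -> Int) -> e
  unify a ~ c -> Int
  unify Int ~ e
_ _ : Int
  unify Int ~ Int
  unify Int ~ Int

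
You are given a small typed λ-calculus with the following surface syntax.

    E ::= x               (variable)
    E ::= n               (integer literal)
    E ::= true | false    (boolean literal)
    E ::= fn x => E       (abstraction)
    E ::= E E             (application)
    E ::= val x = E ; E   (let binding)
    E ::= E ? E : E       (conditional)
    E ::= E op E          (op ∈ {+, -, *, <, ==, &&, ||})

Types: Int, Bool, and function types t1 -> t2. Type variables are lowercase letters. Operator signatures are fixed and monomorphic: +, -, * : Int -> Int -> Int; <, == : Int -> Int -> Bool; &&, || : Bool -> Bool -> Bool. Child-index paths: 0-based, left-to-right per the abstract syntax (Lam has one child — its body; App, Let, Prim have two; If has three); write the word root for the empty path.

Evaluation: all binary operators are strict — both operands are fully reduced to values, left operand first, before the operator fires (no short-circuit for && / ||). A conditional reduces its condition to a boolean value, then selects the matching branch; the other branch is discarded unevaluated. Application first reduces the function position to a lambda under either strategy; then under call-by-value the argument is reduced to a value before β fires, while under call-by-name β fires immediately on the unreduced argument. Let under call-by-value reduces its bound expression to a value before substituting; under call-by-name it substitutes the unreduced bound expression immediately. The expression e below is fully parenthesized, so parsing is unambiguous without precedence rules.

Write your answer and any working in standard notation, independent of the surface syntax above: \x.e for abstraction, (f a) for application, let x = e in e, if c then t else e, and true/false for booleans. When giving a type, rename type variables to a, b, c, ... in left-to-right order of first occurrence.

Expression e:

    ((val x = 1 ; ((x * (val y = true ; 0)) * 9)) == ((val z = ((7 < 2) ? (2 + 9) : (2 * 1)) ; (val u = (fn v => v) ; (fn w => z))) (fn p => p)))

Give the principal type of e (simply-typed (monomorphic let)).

Working:
let x : Int
x : Int
  unify Int ~ Int
let y : Bool
  unify Int ~ Int
  unify Int ~ Int
  unify Int ~ Int
  unify Int ~ Int
  unify Int ~ Int
  unify Int ~ Int
  unify Bool ~ Bool
  unify Int ~ Int
  unify Int ~ Int
  unify Int ~ Int
  unify Int ~ Int
  unify Int ~ Int
let z : Int
v : a
\v._ : a -> a
let u : a -> a
z : Int
\w._ : b -> Int
p : c
\p._ : c -> c
  unify b -> Int ~ (c -> c) -> d
  unify b ~ c -> c
  unify Int ~ d
_ _ : Int
  unify Int ~ Int

Answer: Bool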